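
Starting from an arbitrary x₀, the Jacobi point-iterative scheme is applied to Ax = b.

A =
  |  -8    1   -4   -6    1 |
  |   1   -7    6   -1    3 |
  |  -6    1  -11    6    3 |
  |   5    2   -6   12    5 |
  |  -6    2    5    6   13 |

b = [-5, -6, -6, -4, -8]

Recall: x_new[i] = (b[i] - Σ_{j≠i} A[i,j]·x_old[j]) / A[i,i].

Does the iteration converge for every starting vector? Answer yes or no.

A = D + L + U where D = diag(-8, -7, -11, 12, 13).
Jacobi: T = -D⁻¹(L+U), T[2,1] = -(1)/(-11) = +0.0909; T[2,2] = 0.
  T[0,:] = [+0.0000 +0.1250 -0.5000 -0.7500 +0.1250]
  T[1,:] = [+0.1429 +0.0000 +0.8571 -0.1429 +0.4286]
  T[2,:] = [-0.5455 +0.0909 +0.0000 +0.5455 +0.2727]
  T[3,:] = [-0.4167 -0.1667 +0.5000 +0.0000 -0.4167]
  T[4,:] = [+0.4615 -0.1538 -0.3846 -0.4615 +0.0000]
|λ(T)| sorted: 1.1998, 0.6841, 0.6841, 0.3748, 0.3748.
ρ(T) = max|λ| = 1.1998; 1.1998 > 1, so it fails to converge.

no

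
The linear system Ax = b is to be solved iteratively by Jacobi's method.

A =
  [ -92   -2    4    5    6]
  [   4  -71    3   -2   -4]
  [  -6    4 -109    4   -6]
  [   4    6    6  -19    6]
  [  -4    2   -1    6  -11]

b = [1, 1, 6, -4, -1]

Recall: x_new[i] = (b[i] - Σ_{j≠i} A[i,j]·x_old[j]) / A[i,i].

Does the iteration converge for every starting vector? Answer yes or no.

Write A = D+L+U with D = diag(-92, -71, -109, -19, -11).
Jacobi T = -D⁻¹(L+U): T[2,3] = -(4)/(-109) = +0.0367; T[2,2] = 0.
  T[0,:] = [+0.0000 -0.0217 +0.0435 +0.0543 +0.0652]
  T[1,:] = [+0.0563 +0.0000 +0.0423 -0.0282 -0.0563]
  T[2,:] = [-0.0550 +0.0367 +0.0000 +0.0367 -0.0550]
  T[3,:] = [+0.2105 +0.3158 +0.3158 +0.0000 +0.3158]
  T[4,:] = [-0.3636 +0.1818 -0.0909 +0.5455 +0.0000]
eigenvalue magnitudes: 0.4478, 0.3164, 0.1308, 0.0592, 0.0592.
spectral radius ρ = 0.4478; 0.4478 < 1, so it converges for any x₀.

yes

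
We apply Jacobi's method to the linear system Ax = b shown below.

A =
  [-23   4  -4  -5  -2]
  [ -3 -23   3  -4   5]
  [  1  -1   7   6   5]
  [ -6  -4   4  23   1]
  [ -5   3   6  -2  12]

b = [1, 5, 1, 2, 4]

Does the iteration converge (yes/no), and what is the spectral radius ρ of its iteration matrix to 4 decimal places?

Diagonal D = diag(-23, -23, 7, 23, 12); L, U strict lower/upper.
Jacobi: T = -D⁻¹(L+U), T[1,0] = -(-3)/(-23) = -0.1304; T[1,1] = 0.
  T[0,:] = [+0.0000  +0.1739  -0.1739  -0.2174  -0.0870]
  T[1,:] = [-0.1304  +0.0000  +0.1304  -0.1739  +0.2174]
  T[2,:] = [-0.1429  +0.1429  +0.0000  -0.8571  -0.7143]
  T[3,:] = [+0.2609  +0.1739  -0.1739  +0.0000  -0.0435]
  T[4,:] = [+0.4167  -0.2500  -0.5000  +0.1667  +0.0000]
eigenvalue magnitudes: 0.7444, 0.5172, 0.3051, 0.3051, 0.2214.
ρ(T) = max|λ| = 0.7444; 0.7444 < 1, so it converges for any x₀.

yes, ρ = 0.7444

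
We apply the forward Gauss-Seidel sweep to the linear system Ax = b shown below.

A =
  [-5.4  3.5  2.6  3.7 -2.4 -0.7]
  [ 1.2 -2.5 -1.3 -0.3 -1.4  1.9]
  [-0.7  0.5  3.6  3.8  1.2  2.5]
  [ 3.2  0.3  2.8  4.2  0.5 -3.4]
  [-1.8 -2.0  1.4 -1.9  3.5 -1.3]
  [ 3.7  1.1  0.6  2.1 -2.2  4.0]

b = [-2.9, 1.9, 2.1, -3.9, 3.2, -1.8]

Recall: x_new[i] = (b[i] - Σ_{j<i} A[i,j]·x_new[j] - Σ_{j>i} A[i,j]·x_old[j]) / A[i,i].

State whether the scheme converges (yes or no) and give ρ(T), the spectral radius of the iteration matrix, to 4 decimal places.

Let D = diag(-5.4, -2.5, 3.6, 4.2, 3.5, 4); L, U the strict triangles.
Gauss-Seidel: T = -(D+L)⁻¹U, row 0 first, T[0,5] = -(-0.7)/(-5.4) = -0.1296; later rows by forward substitution.
  T[0,:] = [+0.0000  +0.6481  +0.4815  +0.6852  -0.4444  -0.1296]
  T[1,:] = [+0.0000  +0.3111  -0.2889  +0.2089  -0.7733  +0.6978]
  T[2,:] = [+0.0000  +0.0828  +0.1337  -0.9513  -0.3123  -0.8166]
  T[3,:] = [+0.0000  -0.5713  -0.4354  +0.0973  +0.4830  +1.4028]
  T[4,:] = [+0.0000  +0.1679  -0.2073  +0.9051  -0.2833  +1.7917]
  T[5,:] = [+0.0000  -0.3053  -0.2714  -0.1018  +0.2612  +0.2994]
|roots of det(T-λI)|: 1.5409, 0.7632, 0.7632, 0.1273, 0.1273, 0.0000.
ρ = 1.5409; 1.5409 > 1: divergent.

no, ρ = 1.5409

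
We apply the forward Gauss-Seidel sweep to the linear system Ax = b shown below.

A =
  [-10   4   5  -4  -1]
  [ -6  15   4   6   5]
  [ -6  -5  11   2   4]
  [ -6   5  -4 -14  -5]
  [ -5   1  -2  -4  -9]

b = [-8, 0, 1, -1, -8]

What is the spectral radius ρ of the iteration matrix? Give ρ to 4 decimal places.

0.9034

Write A = D+L+U with D = diag(-10, 15, 11, -14, -9).
T_GS = -(D+L)⁻¹U: row 0 first, T[0,2] = -(5)/(-10) = +0.5000; later rows by forward substitution.
  T[0,:] = [+0.0000 +0.4000 +0.5000 -0.4000 -0.1000]
  T[1,:] = [+0.0000 +0.1600 -0.0667 -0.5600 -0.3733]
  T[2,:] = [+0.0000 +0.2909 +0.2424 -0.6545 -0.5879]
  T[3,:] = [+0.0000 -0.1974 -0.3074 +0.1584 -0.2797]
  T[4,:] = [+0.0000 -0.1814 -0.2025 +0.2350 +0.2690]
|λ(T)| sorted: 0.9034, 0.3632, 0.2411, 0.0486, 0.0000.
ρ = 0.9034; 0.9034 < 1, so it converges for any x₀.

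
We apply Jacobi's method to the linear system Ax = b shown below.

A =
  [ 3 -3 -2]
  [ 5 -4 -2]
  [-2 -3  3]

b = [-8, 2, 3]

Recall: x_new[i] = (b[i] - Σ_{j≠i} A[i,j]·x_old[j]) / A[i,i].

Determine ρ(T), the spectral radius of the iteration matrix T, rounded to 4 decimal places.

1.2613

A = D + L + U where D = diag(3, -4, 3).
Jacobi: T = -D⁻¹(L+U), T[1,0] = -(5)/(-4) = +1.2500; T[1,1] = 0.
  T[0,:] = [+0.0000, +1.0000, +0.6667]
  T[1,:] = [+1.2500, +0.0000, -0.5000]
  T[2,:] = [+0.6667, +1.0000, +0.0000]
moduli |λ_i(T)| = 1.2613, 0.6667, 0.5946.
ρ = 1.2613; 1.2613 > 1 ⇒ diverges.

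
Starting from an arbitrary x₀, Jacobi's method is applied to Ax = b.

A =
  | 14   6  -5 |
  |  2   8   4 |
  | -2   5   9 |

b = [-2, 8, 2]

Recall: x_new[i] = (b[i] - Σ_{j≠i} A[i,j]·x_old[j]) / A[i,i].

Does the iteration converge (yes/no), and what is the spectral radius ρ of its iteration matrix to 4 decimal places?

yes, ρ = 0.7686

Diagonal D = diag(14, 8, 9); L, U strict lower/upper.
T_J = -D⁻¹(L+U): T[0,2] = -(-5)/(14) = +0.3571; T[0,0] = 0.
  T[0,:] = [+0.0000, -0.4286, +0.3571]
  T[1,:] = [-0.2500, +0.0000, -0.5000]
  T[2,:] = [+0.2222, -0.5556, +0.0000]
moduli |λ_i(T)| = 0.7686, 0.5299, 0.2387.
spectral radius ρ = 0.7686; 0.7686 < 1 ⇒ converges.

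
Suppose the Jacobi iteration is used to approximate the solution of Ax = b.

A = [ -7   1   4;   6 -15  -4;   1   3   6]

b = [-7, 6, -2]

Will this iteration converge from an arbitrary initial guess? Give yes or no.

yes

A = D + L + U where D = diag(-7, -15, 6).
Jacobi: T = -D⁻¹(L+U), T[2,0] = -(1)/(6) = -0.1667; T[2,2] = 0.
  T[0,:] = [+0.0000, +0.1429, +0.5714]
  T[1,:] = [+0.4000, +0.0000, -0.2667]
  T[2,:] = [-0.1667, -0.5000, +0.0000]
moduli |λ_i(T)| = 0.5424, 0.4461, 0.4461.
spectral radius ρ = 0.5424; 0.5424 < 1: convergent.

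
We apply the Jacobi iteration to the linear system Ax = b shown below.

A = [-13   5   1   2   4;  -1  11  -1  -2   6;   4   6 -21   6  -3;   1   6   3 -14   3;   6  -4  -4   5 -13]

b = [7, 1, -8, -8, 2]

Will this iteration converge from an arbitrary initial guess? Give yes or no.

yes

Split A = D + L + U, D = diag(-13, 11, -21, -14, -13).
Jacobi T = -D⁻¹(L+U): T[4,3] = -(5)/(-13) = +0.3846; T[4,4] = 0.
  T[0,:] = [+0.0000  +0.3846  +0.0769  +0.1538  +0.3077]
  T[1,:] = [+0.0909  +0.0000  +0.0909  +0.1818  -0.5455]
  T[2,:] = [+0.1905  +0.2857  +0.0000  +0.2857  -0.1429]
  T[3,:] = [+0.0714  +0.4286  +0.2143  +0.0000  +0.2143]
  T[4,:] = [+0.4615  -0.3077  -0.3077  +0.3846  +0.0000]
|eigenvalues of T|: 0.8654, 0.5684, 0.5684, 0.1459, 0.0810.
spectral radius ρ = 0.8654; 0.8654 < 1 ⇒ converges.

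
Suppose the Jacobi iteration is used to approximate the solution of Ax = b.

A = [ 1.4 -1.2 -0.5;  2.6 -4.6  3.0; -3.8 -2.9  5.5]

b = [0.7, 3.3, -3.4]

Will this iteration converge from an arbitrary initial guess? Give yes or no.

Let D = diag(1.4, -4.6, 5.5); L, U the strict triangles.
Jacobi: T = -D⁻¹(L+U), T[2,0] = -(-3.8)/(5.5) = +0.6909; T[2,2] = 0.
  T[0,:] = [+0.0000, +0.8571, +0.3571]
  T[1,:] = [+0.5652, +0.0000, +0.6522]
  T[2,:] = [+0.6909, +0.5273, +0.0000]
|λ(T)| sorted: 1.2166, 0.6364, 0.6364.
ρ(T) = max|λ| = 1.2166; 1.2166 > 1, so it fails to converge.

no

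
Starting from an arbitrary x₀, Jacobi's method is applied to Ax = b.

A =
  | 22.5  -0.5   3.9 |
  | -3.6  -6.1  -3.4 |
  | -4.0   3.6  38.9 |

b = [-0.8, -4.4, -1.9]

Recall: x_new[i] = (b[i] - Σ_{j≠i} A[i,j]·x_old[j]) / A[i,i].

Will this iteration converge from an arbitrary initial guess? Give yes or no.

yes

Diagonal D = diag(22.5, -6.1, 38.9); L, U strict lower/upper.
Jacobi: T = -D⁻¹(L+U), T[2,1] = -(3.6)/(38.9) = -0.0925; T[2,2] = 0.
  T[0,:] = [+0.0000, +0.0222, -0.1733]
  T[1,:] = [-0.5902, +0.0000, -0.5574]
  T[2,:] = [+0.1028, -0.0925, +0.0000]
|λ(T)| sorted: 0.2516, 0.2066, 0.2066.
ρ(T) = max|λ| = 0.2516; 0.2516 < 1: convergent.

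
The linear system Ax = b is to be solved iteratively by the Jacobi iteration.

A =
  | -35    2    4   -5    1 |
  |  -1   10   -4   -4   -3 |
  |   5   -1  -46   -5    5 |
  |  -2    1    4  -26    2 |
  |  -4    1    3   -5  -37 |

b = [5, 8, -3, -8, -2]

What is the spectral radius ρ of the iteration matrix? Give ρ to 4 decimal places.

Split A = D + L + U, D = diag(-35, 10, -46, -26, -37).
Jacobi T = -D⁻¹(L+U): T[3,1] = -(1)/(-26) = +0.0385; T[3,3] = 0.
  T[0,:] = [+0.0000, +0.0571, +0.1143, -0.1429, +0.0286]
  T[1,:] = [+0.1000, +0.0000, +0.4000, +0.4000, +0.3000]
  T[2,:] = [+0.1087, -0.0217, +0.0000, -0.1087, +0.1087]
  T[3,:] = [-0.0769, +0.0385, +0.1538, +0.0000, +0.0769]
  T[4,:] = [-0.1081, +0.0270, +0.0811, -0.1351, +0.0000]
|roots of det(T-λI)|: 0.2510, 0.1818, 0.1818, 0.1045, 0.0419.
ρ(T) = max|λ| = 0.2510; 0.2510 < 1: convergent.

0.2510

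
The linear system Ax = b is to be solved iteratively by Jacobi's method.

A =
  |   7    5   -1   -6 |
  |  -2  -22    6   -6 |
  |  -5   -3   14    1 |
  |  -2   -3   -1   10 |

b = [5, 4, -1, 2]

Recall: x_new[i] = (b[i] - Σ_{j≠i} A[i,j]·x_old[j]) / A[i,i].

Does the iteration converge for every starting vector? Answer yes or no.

yes

Split A = D + L + U, D = diag(7, -22, 14, 10).
T_J = -D⁻¹(L+U): T[2,0] = -(-5)/(14) = +0.3571; T[2,2] = 0.
  T[0,:] = [+0.0000  -0.7143  +0.1429  +0.8571]
  T[1,:] = [-0.0909  +0.0000  +0.2727  -0.2727]
  T[2,:] = [+0.3571  +0.2143  +0.0000  -0.0714]
  T[3,:] = [+0.2000  +0.3000  +0.1000  +0.0000]
|eigenvalues of T|: 0.6234, 0.5257, 0.2835, 0.2835.
ρ(T) = max|λ| = 0.6234; 0.6234 < 1, so it converges for any x₀.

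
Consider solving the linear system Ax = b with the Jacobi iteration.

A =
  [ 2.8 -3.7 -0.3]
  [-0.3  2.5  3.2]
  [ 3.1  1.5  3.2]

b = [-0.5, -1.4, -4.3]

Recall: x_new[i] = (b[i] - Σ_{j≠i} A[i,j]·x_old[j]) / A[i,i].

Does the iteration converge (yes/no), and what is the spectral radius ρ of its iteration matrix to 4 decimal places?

no, ρ = 1.3615

Write A = D+L+U with D = diag(2.8, 2.5, 3.2).
Jacobi T = -D⁻¹(L+U): T[1,2] = -(3.2)/(2.5) = -1.2800; T[1,1] = 0.
  T[0,:] = [+0.0000 +1.3214 +0.1071]
  T[1,:] = [+0.1200 +0.0000 -1.2800]
  T[2,:] = [-0.9688 -0.4688 +0.0000]
|roots of det(T-λI)|: 1.3615, 1.0950, 1.0950.
spectral radius ρ = 1.3615; 1.3615 > 1: divergent.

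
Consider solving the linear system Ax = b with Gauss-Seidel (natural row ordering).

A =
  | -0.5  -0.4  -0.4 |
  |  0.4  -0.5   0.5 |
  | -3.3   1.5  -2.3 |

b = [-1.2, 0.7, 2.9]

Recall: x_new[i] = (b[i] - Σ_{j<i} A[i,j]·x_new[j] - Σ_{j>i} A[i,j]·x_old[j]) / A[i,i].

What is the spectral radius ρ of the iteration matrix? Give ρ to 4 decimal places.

1.5052

Let D = diag(-0.5, -0.5, -2.3); L, U the strict triangles.
T_GS = -(D+L)⁻¹U: row 0 first, T[0,2] = -(-0.4)/(-0.5) = -0.8000; later rows by forward substitution.
  T[0,:] = [+0.0000  -0.8000  -0.8000]
  T[1,:] = [+0.0000  -0.6400  +0.3600]
  T[2,:] = [+0.0000  +0.7304  +1.3826]
|eigenvalues of T|: 1.5052, 0.7626, 0.0000.
ρ(T) = max|λ| = 1.5052; 1.5052 > 1, so it fails to converge.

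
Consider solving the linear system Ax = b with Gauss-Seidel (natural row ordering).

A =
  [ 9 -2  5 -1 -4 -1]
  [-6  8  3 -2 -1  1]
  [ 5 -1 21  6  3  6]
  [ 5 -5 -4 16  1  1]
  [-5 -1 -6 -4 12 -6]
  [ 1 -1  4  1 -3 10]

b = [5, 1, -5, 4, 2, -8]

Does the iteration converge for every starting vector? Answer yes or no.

yes

Split A = D + L + U, D = diag(9, 8, 21, 16, 12, 10).
Gauss-Seidel: T = -(D+L)⁻¹U, row 0 first, T[0,2] = -(5)/(9) = -0.5556; later rows by forward substitution.
  T[0,:] = [+0.0000  +0.2222  -0.5556  +0.1111  +0.4444  +0.1111]
  T[1,:] = [+0.0000  +0.1667  -0.7917  +0.3333  +0.4583  -0.0417]
  T[2,:] = [+0.0000  -0.0450  +0.0946  -0.2963  -0.2269  -0.3142]
  T[3,:] = [+0.0000  -0.0286  -0.0501  -0.0046  -0.1149  -0.1888]
  T[4,:] = [+0.0000  +0.0745  -0.2669  -0.0756  +0.0717  +0.3228]
  T[5,:] = [+0.0000  +0.0376  -0.1365  +0.1185  +0.1251  +0.2261]
|roots of det(T-λI)|: 0.6318, 0.2654, 0.1538, 0.0735, 0.0393, 0.0000.
ρ = 0.6318; 0.6318 < 1 ⇒ converges.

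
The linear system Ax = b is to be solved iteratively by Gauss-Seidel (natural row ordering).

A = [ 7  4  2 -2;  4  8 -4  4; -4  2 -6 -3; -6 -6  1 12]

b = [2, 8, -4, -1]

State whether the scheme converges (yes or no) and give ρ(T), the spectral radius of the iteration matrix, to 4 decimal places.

A = D + L + U where D = diag(7, 8, -6, 12).
T_GS = -(D+L)⁻¹U: row 0 first, T[0,1] = -(4)/(7) = -0.5714; later rows by forward substitution.
  T[0,:] = [+0.0000, -0.5714, -0.2857, +0.2857]
  T[1,:] = [+0.0000, +0.2857, +0.6429, -0.6429]
  T[2,:] = [+0.0000, +0.4762, +0.4048, -0.9048]
  T[3,:] = [+0.0000, -0.1825, +0.1448, -0.1032]
|λ(T)| sorted: 0.9345, 0.2765, 0.2765, 0.0000.
ρ = 0.9345; 0.9345 < 1 ⇒ converges.

yes, ρ = 0.9345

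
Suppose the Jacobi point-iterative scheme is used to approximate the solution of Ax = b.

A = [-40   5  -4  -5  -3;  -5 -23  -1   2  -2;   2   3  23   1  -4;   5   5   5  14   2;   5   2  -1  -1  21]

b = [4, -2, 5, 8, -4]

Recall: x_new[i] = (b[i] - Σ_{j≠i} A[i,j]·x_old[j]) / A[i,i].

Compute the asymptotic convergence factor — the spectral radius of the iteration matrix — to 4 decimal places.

Diagonal D = diag(-40, -23, 23, 14, 21); L, U strict lower/upper.
T_J = -D⁻¹(L+U): T[2,1] = -(3)/(23) = -0.1304; T[2,2] = 0.
  T[0,:] = [+0.0000, +0.1250, -0.1000, -0.1250, -0.0750]
  T[1,:] = [-0.2174, +0.0000, -0.0435, +0.0870, -0.0870]
  T[2,:] = [-0.0870, -0.1304, +0.0000, -0.0435, +0.1739]
  T[3,:] = [-0.3571, -0.3571, -0.3571, +0.0000, -0.1429]
  T[4,:] = [-0.2381, -0.0952, +0.0476, +0.0476, +0.0000]
eigenvalue magnitudes: 0.3138, 0.2272, 0.2272, 0.2241, 0.0937.
spectral radius ρ = 0.3138; 0.3138 < 1, so it converges for any x₀.

0.3138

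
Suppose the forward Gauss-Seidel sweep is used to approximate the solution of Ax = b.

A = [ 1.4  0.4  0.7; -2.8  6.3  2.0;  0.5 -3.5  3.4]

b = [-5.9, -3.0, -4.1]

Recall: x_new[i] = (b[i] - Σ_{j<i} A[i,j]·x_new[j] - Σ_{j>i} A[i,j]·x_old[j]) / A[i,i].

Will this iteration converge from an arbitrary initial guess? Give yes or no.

yes

Split A = D + L + U, D = diag(1.4, 6.3, 3.4).
Gauss-Seidel: T = -(D+L)⁻¹U, row 0 first, T[0,1] = -(0.4)/(1.4) = -0.2857; later rows by forward substitution.
  T[0,:] = [+0.0000, -0.2857, -0.5000]
  T[1,:] = [+0.0000, -0.1270, -0.5397]
  T[2,:] = [+0.0000, -0.0887, -0.4820]
|λ(T)| sorted: 0.5863, 0.0228, 0.0000.
ρ(T) = max|λ| = 0.5863; 0.5863 < 1, so it converges for any x₀.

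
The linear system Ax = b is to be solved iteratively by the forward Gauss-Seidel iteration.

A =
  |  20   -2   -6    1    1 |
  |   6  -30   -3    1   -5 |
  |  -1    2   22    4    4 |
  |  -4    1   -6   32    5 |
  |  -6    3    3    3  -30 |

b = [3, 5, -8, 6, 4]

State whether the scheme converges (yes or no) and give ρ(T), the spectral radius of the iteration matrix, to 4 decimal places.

Let D = diag(20, -30, 22, 32, -30); L, U the strict triangles.
Gauss-Seidel: T = -(D+L)⁻¹U, row 0 first, T[0,4] = -(1)/(20) = -0.0500; later rows by forward substitution.
  T[0,:] = [+0.0000  +0.1000  +0.3000  -0.0500  -0.0500]
  T[1,:] = [+0.0000  +0.0200  -0.0400  +0.0233  -0.1767]
  T[2,:] = [+0.0000  +0.0027  +0.0173  -0.1862  -0.1680]
  T[3,:] = [+0.0000  +0.0124  +0.0420  -0.0419  -0.1885]
  T[4,:] = [+0.0000  -0.0165  -0.0581  -0.0105  -0.0433]
|roots of det(T-λI)|: 0.1694, 0.0975, 0.0975, 0.0353, 0.0000.
ρ(T) = max|λ| = 0.1694; 0.1694 < 1 ⇒ converges.

yes, ρ = 0.1694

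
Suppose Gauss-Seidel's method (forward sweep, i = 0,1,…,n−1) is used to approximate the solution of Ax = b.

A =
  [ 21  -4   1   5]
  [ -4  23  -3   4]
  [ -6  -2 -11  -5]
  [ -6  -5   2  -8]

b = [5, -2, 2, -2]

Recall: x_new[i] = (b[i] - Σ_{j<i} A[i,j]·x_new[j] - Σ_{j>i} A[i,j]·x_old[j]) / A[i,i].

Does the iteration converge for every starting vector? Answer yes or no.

yes

Split A = D + L + U, D = diag(21, 23, -11, -8).
T_GS = -(D+L)⁻¹U: row 0 first, T[0,1] = -(-4)/(21) = +0.1905; later rows by forward substitution.
  T[0,:] = [+0.0000 +0.1905 -0.0476 -0.2381]
  T[1,:] = [+0.0000 +0.0331 +0.1222 -0.2153]
  T[2,:] = [+0.0000 -0.1099 +0.0038 -0.2855]
  T[3,:] = [+0.0000 -0.1910 -0.0397 +0.2418]
|λ(T)| sorted: 0.4046, 0.1447, 0.1447, 0.0000.
ρ(T) = max|λ| = 0.4046; 0.4046 < 1 ⇒ converges.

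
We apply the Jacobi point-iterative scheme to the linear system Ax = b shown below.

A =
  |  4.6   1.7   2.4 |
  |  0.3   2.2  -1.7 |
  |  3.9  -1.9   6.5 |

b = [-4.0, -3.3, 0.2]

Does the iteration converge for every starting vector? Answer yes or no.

yes

Split A = D + L + U, D = diag(4.6, 2.2, 6.5).
Jacobi: T = -D⁻¹(L+U), T[0,1] = -(1.7)/(4.6) = -0.3696; T[0,0] = 0.
  T[0,:] = [+0.0000  -0.3696  -0.5217]
  T[1,:] = [-0.1364  +0.0000  +0.7727]
  T[2,:] = [-0.6000  +0.2923  +0.0000]
|λ(T)| sorted: 0.8965, 0.4630, 0.4630.
ρ(T) = max|λ| = 0.8965; 0.8965 < 1 ⇒ converges.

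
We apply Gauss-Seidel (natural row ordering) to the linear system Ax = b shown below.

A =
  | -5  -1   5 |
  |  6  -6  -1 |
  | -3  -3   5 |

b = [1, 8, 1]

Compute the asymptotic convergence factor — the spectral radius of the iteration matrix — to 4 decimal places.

0.9217

Diagonal D = diag(-5, -6, 5); L, U strict lower/upper.
GS T = -(D+L)⁻¹U: row 0 first, T[0,2] = -(5)/(-5) = +1.0000; later rows by forward substitution.
  T[0,:] = [+0.0000  -0.2000  +1.0000]
  T[1,:] = [+0.0000  -0.2000  +0.8333]
  T[2,:] = [+0.0000  -0.2400  +1.1000]
|eigenvalues of T|: 0.9217, 0.0217, 0.0000.
ρ = 0.9217; 0.9217 < 1 ⇒ converges.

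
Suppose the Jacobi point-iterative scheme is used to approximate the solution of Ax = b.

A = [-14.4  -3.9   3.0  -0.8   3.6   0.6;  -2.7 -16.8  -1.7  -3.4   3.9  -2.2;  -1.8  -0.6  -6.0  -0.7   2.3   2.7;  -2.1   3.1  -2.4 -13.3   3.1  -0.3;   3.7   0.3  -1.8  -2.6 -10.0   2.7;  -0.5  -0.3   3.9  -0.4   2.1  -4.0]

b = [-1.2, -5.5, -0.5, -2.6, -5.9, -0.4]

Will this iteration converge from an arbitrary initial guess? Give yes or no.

Write A = D+L+U with D = diag(-14.4, -16.8, -6, -13.3, -10, -4).
Jacobi T = -D⁻¹(L+U): T[5,0] = -(-0.5)/(-4) = -0.1250; T[5,5] = 0.
  T[0,:] = [+0.0000 -0.2708 +0.2083 -0.0556 +0.2500 +0.0417]
  T[1,:] = [-0.1607 +0.0000 -0.1012 -0.2024 +0.2321 -0.1310]
  T[2,:] = [-0.3000 -0.1000 +0.0000 -0.1167 +0.3833 +0.4500]
  T[3,:] = [-0.1579 +0.2331 -0.1805 +0.0000 +0.2331 -0.0226]
  T[4,:] = [+0.3700 +0.0300 -0.1800 -0.2600 +0.0000 +0.2700]
  T[5,:] = [-0.1250 -0.0750 +0.9750 -0.1000 +0.5250 +0.0000]
moduli |λ_i(T)| = 0.8215, 0.6008, 0.6008, 0.3660, 0.3660, 0.1613.
ρ = 0.8215; 0.8215 < 1: convergent.

yes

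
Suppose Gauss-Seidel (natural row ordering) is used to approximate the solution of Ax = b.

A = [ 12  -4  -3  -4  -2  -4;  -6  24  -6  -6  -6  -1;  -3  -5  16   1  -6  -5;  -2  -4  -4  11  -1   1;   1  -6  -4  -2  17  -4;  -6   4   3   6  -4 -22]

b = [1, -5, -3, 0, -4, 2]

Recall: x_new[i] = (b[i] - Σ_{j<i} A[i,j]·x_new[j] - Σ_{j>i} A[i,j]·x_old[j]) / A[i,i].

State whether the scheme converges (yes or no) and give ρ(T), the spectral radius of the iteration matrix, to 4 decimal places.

yes, ρ = 0.8228

A = D + L + U where D = diag(12, 24, 16, 11, 17, -22).
Gauss-Seidel: T = -(D+L)⁻¹U, row 0 first, T[0,5] = -(-4)/(12) = +0.3333; later rows by forward substitution.
  T[0,:] = [+0.0000, +0.3333, +0.2500, +0.3333, +0.1667, +0.3333]
  T[1,:] = [+0.0000, +0.0833, +0.3125, +0.3333, +0.2917, +0.1250]
  T[2,:] = [+0.0000, +0.0885, +0.1445, +0.1042, +0.4974, +0.4141]
  T[3,:] = [+0.0000, +0.1231, +0.2116, +0.2197, +0.4081, +0.1657]
  T[4,:] = [+0.0000, +0.0451, +0.1545, +0.1484, +0.2582, +0.3767]
  T[5,:] = [+0.0000, -0.0383, +0.0380, +0.0168, +0.1398, -0.0350]
|roots of det(T-λI)|: 0.8228, 0.1715, 0.1685, 0.1685, 0.0076, 0.0000.
spectral radius ρ = 0.8228; 0.8228 < 1, so it converges for any x₀.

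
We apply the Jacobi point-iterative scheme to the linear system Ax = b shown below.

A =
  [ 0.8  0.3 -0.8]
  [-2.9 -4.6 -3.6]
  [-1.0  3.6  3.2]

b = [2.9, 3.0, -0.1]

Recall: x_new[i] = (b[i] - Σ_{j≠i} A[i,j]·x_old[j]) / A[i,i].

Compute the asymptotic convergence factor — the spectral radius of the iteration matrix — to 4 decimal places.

1.4129

Split A = D + L + U, D = diag(0.8, -4.6, 3.2).
T_J = -D⁻¹(L+U): T[0,2] = -(-0.8)/(0.8) = +1.0000; T[0,0] = 0.
  T[0,:] = [+0.0000, -0.3750, +1.0000]
  T[1,:] = [-0.6304, +0.0000, -0.7826]
  T[2,:] = [+0.3125, -1.1250, +0.0000]
|λ(T)| sorted: 1.4129, 0.7529, 0.7529.
spectral radius ρ = 1.4129; 1.4129 > 1: divergent.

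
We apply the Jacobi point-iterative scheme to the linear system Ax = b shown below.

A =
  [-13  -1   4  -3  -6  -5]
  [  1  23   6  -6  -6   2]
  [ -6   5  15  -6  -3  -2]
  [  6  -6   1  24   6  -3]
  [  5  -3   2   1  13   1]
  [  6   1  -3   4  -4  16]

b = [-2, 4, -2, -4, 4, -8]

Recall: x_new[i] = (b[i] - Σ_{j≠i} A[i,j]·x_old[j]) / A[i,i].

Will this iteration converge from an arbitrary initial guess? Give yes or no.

Write A = D+L+U with D = diag(-13, 23, 15, 24, 13, 16).
T_J = -D⁻¹(L+U): T[0,3] = -(-3)/(-13) = -0.2308; T[0,0] = 0.
  T[0,:] = [+0.0000  -0.0769  +0.3077  -0.2308  -0.4615  -0.3846]
  T[1,:] = [-0.0435  +0.0000  -0.2609  +0.2609  +0.2609  -0.0870]
  T[2,:] = [+0.4000  -0.3333  +0.0000  +0.4000  +0.2000  +0.1333]
  T[3,:] = [-0.2500  +0.2500  -0.0417  +0.0000  -0.2500  +0.1250]
  T[4,:] = [-0.3846  +0.2308  -0.1538  -0.0769  +0.0000  -0.0769]
  T[5,:] = [-0.3750  -0.0625  +0.1875  -0.2500  +0.2500  +0.0000]
eigenvalue magnitudes: 0.8557, 0.7153, 0.2552, 0.1367, 0.1367, 0.1181.
ρ = 0.8557; 0.8557 < 1 ⇒ converges.

yes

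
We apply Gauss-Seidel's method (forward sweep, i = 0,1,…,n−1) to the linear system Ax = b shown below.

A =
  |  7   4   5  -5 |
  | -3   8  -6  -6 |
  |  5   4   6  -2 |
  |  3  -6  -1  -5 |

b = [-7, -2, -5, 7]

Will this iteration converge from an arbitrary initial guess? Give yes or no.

A = D + L + U where D = diag(7, 8, 6, -5).
GS T = -(D+L)⁻¹U: row 0 first, T[0,2] = -(5)/(7) = -0.7143; later rows by forward substitution.
  T[0,:] = [+0.0000 -0.5714 -0.7143 +0.7143]
  T[1,:] = [+0.0000 -0.2143 +0.4821 +1.0179]
  T[2,:] = [+0.0000 +0.6190 +0.2738 -0.9405]
  T[3,:] = [+0.0000 -0.2095 -1.0619 -0.6048]
eigenvalue magnitudes: 1.4186, 0.7976, 0.0758, 0.0000.
spectral radius ρ = 1.4186; 1.4186 > 1: divergent.

no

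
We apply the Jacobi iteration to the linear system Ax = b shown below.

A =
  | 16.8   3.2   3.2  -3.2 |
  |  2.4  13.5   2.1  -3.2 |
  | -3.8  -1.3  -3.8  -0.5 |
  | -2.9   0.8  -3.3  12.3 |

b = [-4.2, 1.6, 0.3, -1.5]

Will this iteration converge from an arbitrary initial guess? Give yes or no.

yes

Let D = diag(16.8, 13.5, -3.8, 12.3); L, U the strict triangles.
Jacobi T = -D⁻¹(L+U): T[3,1] = -(0.8)/(12.3) = -0.0650; T[3,3] = 0.
  T[0,:] = [+0.0000 -0.1905 -0.1905 +0.1905]
  T[1,:] = [-0.1778 +0.0000 -0.1556 +0.2370]
  T[2,:] = [-1.0000 -0.3421 +0.0000 -0.1316]
  T[3,:] = [+0.2358 -0.0650 +0.2683 +0.0000]
|eigenvalues of T|: 0.6926, 0.3032, 0.3032, 0.2834.
ρ = 0.6926; 0.6926 < 1 ⇒ converges.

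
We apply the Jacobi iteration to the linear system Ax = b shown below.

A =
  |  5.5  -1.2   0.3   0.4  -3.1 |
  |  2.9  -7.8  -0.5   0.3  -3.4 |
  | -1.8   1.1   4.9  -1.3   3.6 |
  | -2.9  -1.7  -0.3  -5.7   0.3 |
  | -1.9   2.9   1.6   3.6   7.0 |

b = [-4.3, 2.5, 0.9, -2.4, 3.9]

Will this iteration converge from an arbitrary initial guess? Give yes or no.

yes

Write A = D+L+U with D = diag(5.5, -7.8, 4.9, -5.7, 7).
T_J = -D⁻¹(L+U): T[2,1] = -(1.1)/(4.9) = -0.2245; T[2,2] = 0.
  T[0,:] = [+0.0000, +0.2182, -0.0545, -0.0727, +0.5636]
  T[1,:] = [+0.3718, +0.0000, -0.0641, +0.0385, -0.4359]
  T[2,:] = [+0.3673, -0.2245, +0.0000, +0.2653, -0.7347]
  T[3,:] = [-0.5088, -0.2982, -0.0526, +0.0000, +0.0526]
  T[4,:] = [+0.2714, -0.4143, -0.2286, -0.5143, +0.0000]
moduli |λ_i(T)| = 0.8784, 0.6942, 0.2742, 0.2742, 0.1291.
ρ(T) = max|λ| = 0.8784; 0.8784 < 1, so it converges for any x₀.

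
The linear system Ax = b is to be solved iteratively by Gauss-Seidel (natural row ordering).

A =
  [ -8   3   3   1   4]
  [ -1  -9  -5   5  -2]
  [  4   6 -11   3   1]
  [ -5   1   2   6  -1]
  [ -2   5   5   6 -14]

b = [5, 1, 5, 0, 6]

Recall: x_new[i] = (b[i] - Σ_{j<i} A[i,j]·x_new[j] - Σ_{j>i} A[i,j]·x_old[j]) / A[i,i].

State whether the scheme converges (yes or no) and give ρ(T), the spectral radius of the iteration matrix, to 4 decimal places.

yes, ρ = 0.9445

Diagonal D = diag(-8, -9, -11, 6, -14); L, U strict lower/upper.
GS T = -(D+L)⁻¹U: row 0 first, T[0,2] = -(3)/(-8) = +0.3750; later rows by forward substitution.
  T[0,:] = [+0.0000  +0.3750  +0.3750  +0.1250  +0.5000]
  T[1,:] = [+0.0000  -0.0417  -0.5972  +0.5417  -0.2778]
  T[2,:] = [+0.0000  +0.1136  -0.1894  +0.6136  +0.1212]
  T[3,:] = [+0.0000  +0.2816  +0.4752  -0.1907  +0.5892]
  T[4,:] = [+0.0000  +0.0928  -0.1309  +0.3130  +0.1252]
|roots of det(T-λI)|: 0.9445, 0.4507, 0.1796, 0.0177, 0.0000.
ρ = 0.9445; 0.9445 < 1, so it converges for any x₀.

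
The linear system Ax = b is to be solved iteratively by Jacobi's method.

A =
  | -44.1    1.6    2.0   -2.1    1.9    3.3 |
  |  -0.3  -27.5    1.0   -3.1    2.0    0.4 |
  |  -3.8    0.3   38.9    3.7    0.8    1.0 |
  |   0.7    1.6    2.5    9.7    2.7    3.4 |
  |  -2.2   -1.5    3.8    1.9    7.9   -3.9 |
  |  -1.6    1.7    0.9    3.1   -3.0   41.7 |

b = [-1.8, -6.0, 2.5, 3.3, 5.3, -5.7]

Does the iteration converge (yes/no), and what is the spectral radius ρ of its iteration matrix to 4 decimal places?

Split A = D + L + U, D = diag(-44.1, -27.5, 38.9, 9.7, 7.9, 41.7).
Jacobi T = -D⁻¹(L+U): T[4,2] = -(3.8)/(7.9) = -0.4810; T[4,4] = 0.
  T[0,:] = [+0.0000, +0.0363, +0.0454, -0.0476, +0.0431, +0.0748]
  T[1,:] = [-0.0109, +0.0000, +0.0364, -0.1127, +0.0727, +0.0145]
  T[2,:] = [+0.0977, -0.0077, +0.0000, -0.0951, -0.0206, -0.0257]
  T[3,:] = [-0.0722, -0.1649, -0.2577, +0.0000, -0.2784, -0.3505]
  T[4,:] = [+0.2785, +0.1899, -0.4810, -0.2405, +0.0000, +0.4937]
  T[5,:] = [+0.0384, -0.0408, -0.0216, -0.0743, +0.0719, +0.0000]
eigenvalue magnitudes: 0.4784, 0.3785, 0.1985, 0.1407, 0.0562, 0.0141.
spectral radius ρ = 0.4784; 0.4784 < 1, so it converges for any x₀.

yes, ρ = 0.4784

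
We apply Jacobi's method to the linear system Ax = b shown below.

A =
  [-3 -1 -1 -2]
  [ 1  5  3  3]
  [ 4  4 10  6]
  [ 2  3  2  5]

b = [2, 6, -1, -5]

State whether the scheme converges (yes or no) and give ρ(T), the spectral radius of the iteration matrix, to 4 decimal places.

A = D + L + U where D = diag(-3, 5, 10, 5).
T_J = -D⁻¹(L+U): T[1,3] = -(3)/(5) = -0.6000; T[1,1] = 0.
  T[0,:] = [+0.0000  -0.3333  -0.3333  -0.6667]
  T[1,:] = [-0.2000  +0.0000  -0.6000  -0.6000]
  T[2,:] = [-0.4000  -0.4000  +0.0000  -0.6000]
  T[3,:] = [-0.4000  -0.6000  -0.4000  +0.0000]
|eigenvalues of T|: 1.3870, 0.6581, 0.3705, 0.3705.
spectral radius ρ = 1.3870; 1.3870 > 1 ⇒ diverges.

no, ρ = 1.3870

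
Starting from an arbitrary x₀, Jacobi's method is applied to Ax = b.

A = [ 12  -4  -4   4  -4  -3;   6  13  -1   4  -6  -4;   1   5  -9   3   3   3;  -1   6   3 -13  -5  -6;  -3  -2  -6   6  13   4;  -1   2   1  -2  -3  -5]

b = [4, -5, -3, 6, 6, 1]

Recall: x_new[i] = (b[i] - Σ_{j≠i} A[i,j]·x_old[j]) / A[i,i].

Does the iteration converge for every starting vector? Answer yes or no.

Diagonal D = diag(12, 13, -9, -13, 13, -5); L, U strict lower/upper.
Jacobi T = -D⁻¹(L+U): T[3,0] = -(-1)/(-13) = -0.0769; T[3,3] = 0.
  T[0,:] = [+0.0000, +0.3333, +0.3333, -0.3333, +0.3333, +0.2500]
  T[1,:] = [-0.4615, +0.0000, +0.0769, -0.3077, +0.4615, +0.3077]
  T[2,:] = [+0.1111, +0.5556, +0.0000, +0.3333, +0.3333, +0.3333]
  T[3,:] = [-0.0769, +0.4615, +0.2308, +0.0000, -0.3846, -0.4615]
  T[4,:] = [+0.2308, +0.1538, +0.4615, -0.4615, +0.0000, -0.3077]
  T[5,:] = [-0.2000, +0.4000, +0.2000, -0.4000, -0.6000, +0.0000]
moduli |λ_i(T)| = 1.1856, 0.6093, 0.6093, 0.3295, 0.3295, 0.1053.
spectral radius ρ = 1.1856; 1.1856 > 1: divergent.

no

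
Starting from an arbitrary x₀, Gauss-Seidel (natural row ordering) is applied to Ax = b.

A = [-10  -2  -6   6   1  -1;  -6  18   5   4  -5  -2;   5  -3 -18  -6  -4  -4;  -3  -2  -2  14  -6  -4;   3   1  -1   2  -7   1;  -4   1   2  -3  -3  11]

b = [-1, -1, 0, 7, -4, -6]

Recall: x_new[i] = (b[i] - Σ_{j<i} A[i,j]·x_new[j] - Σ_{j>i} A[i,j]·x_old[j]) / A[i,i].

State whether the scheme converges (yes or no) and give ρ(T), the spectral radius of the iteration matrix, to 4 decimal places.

Let D = diag(-10, 18, -18, 14, -7, 11); L, U the strict triangles.
Gauss-Seidel: T = -(D+L)⁻¹U, row 0 first, T[0,5] = -(-1)/(-10) = -0.1000; later rows by forward substitution.
  T[0,:] = [+0.0000, -0.2000, -0.6000, +0.6000, +0.1000, -0.1000]
  T[1,:] = [+0.0000, -0.0667, -0.4778, -0.0222, +0.3111, +0.0778]
  T[2,:] = [+0.0000, -0.0444, -0.0870, -0.1630, -0.2463, -0.2630]
  T[3,:] = [+0.0000, -0.0587, -0.2093, +0.1021, +0.4593, +0.2378]
  T[4,:] = [+0.0000, -0.1057, -0.3728, +0.3064, +0.2537, +0.2166]
  T[5,:] = [+0.0000, -0.1034, -0.3177, +0.3613, +0.2473, +0.1283]
moduli |λ_i(T)| = 0.9212, 0.3952, 0.1602, 0.1036, 0.0682, 0.0000.
ρ(T) = max|λ| = 0.9212; 0.9212 < 1: convergent.

yes, ρ = 0.9212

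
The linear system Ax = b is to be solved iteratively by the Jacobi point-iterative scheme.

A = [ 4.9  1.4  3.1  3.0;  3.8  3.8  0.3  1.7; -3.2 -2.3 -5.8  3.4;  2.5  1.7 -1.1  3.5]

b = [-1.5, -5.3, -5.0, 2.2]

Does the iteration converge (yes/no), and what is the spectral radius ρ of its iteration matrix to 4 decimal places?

no, ρ = 1.1999

A = D + L + U where D = diag(4.9, 3.8, -5.8, 3.5).
Jacobi: T = -D⁻¹(L+U), T[3,2] = -(-1.1)/(3.5) = +0.3143; T[3,3] = 0.
  T[0,:] = [+0.0000 -0.2857 -0.6327 -0.6122]
  T[1,:] = [-1.0000 +0.0000 -0.0789 -0.4474]
  T[2,:] = [-0.5517 -0.3966 +0.0000 +0.5862]
  T[3,:] = [-0.7143 -0.4857 +0.3143 +0.0000]
moduli |λ_i(T)| = 1.1999, 0.9667, 0.6681, 0.4350.
ρ(T) = max|λ| = 1.1999; 1.1999 > 1: divergent.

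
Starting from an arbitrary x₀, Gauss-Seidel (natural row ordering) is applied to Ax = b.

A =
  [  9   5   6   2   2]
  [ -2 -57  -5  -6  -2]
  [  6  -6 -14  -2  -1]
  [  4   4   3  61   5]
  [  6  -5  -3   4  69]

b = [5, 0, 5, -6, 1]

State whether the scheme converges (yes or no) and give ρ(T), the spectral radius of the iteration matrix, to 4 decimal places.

Split A = D + L + U, D = diag(9, -57, -14, 61, 69).
Gauss-Seidel: T = -(D+L)⁻¹U, row 0 first, T[0,3] = -(2)/(9) = -0.2222; later rows by forward substitution.
  T[0,:] = [+0.0000 -0.5556 -0.6667 -0.2222 -0.2222]
  T[1,:] = [+0.0000 +0.0195 -0.0643 -0.0975 -0.0273]
  T[2,:] = [+0.0000 -0.2464 -0.2581 -0.1963 -0.1550]
  T[3,:] = [+0.0000 +0.0473 +0.0606 +0.0306 -0.0580]
  T[4,:] = [+0.0000 +0.0363 +0.0386 +0.0020 +0.0140]
|roots of det(T-λI)|: 0.1769, 0.1222, 0.0741, 0.0310, 0.0000.
ρ = 0.1769; 0.1769 < 1, so it converges for any x₀.

yes, ρ = 0.1769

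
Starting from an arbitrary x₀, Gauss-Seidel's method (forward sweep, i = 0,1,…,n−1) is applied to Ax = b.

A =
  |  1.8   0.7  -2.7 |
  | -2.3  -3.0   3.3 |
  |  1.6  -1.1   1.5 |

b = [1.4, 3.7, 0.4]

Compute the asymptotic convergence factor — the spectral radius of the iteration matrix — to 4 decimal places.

1.6202

Split A = D + L + U, D = diag(1.8, -3, 1.5).
Gauss-Seidel: T = -(D+L)⁻¹U, row 0 first, T[0,1] = -(0.7)/(1.8) = -0.3889; later rows by forward substitution.
  T[0,:] = [+0.0000 -0.3889 +1.5000]
  T[1,:] = [+0.0000 +0.2981 -0.0500]
  T[2,:] = [+0.0000 +0.6335 -1.6367]
eigenvalue magnitudes: 1.6202, 0.2816, 0.0000.
ρ(T) = max|λ| = 1.6202; 1.6202 > 1, so it fails to converge.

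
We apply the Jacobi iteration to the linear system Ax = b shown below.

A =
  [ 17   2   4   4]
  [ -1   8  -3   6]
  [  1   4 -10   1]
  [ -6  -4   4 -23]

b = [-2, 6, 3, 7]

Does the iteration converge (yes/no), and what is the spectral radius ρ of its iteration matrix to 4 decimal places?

Let D = diag(17, 8, -10, -23); L, U the strict triangles.
Jacobi: T = -D⁻¹(L+U), T[3,2] = -(4)/(-23) = +0.1739; T[3,3] = 0.
  T[0,:] = [+0.0000, -0.1176, -0.2353, -0.2353]
  T[1,:] = [+0.1250, +0.0000, +0.3750, -0.7500]
  T[2,:] = [+0.1000, +0.4000, +0.0000, +0.1000]
  T[3,:] = [-0.2609, -0.1739, +0.1739, +0.0000]
eigenvalue magnitudes: 0.6403, 0.4631, 0.4631, 0.1574.
ρ(T) = max|λ| = 0.6403; 0.6403 < 1: convergent.

yes, ρ = 0.6403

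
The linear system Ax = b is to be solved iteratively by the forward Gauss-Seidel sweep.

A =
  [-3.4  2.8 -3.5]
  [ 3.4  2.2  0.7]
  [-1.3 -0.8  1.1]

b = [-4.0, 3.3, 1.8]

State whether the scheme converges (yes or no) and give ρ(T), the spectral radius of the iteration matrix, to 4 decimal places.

A = D + L + U where D = diag(-3.4, 2.2, 1.1).
Gauss-Seidel: T = -(D+L)⁻¹U, row 0 first, T[0,2] = -(-3.5)/(-3.4) = -1.0294; later rows by forward substitution.
  T[0,:] = [+0.0000, +0.8235, -1.0294]
  T[1,:] = [+0.0000, -1.2727, +1.2727]
  T[2,:] = [+0.0000, +0.0476, -0.2910]
moduli |λ_i(T)| = 1.3310, 0.2327, 0.0000.
spectral radius ρ = 1.3310; 1.3310 > 1 ⇒ diverges.

no, ρ = 1.3310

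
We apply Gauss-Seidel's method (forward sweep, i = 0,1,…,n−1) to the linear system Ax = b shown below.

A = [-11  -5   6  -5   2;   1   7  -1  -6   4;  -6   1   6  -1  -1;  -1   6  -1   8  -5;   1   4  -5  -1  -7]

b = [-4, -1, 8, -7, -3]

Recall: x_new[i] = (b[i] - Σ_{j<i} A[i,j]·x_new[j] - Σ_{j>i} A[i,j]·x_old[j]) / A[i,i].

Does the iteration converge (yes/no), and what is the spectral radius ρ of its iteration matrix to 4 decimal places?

no, ρ = 1.5250

Split A = D + L + U, D = diag(-11, 7, 6, 8, -7).
T_GS = -(D+L)⁻¹U: row 0 first, T[0,4] = -(2)/(-11) = +0.1818; later rows by forward substitution.
  T[0,:] = [+0.0000  -0.4545  +0.5455  -0.4545  +0.1818]
  T[1,:] = [+0.0000  +0.0649  +0.0649  +0.9221  -0.5974]
  T[2,:] = [+0.0000  -0.4654  +0.5346  -0.4416  +0.4481]
  T[3,:] = [+0.0000  -0.1637  +0.0863  -0.8036  +1.1518]
  T[4,:] = [+0.0000  +0.3280  -0.2792  +0.8922  -0.8000]
moduli |λ_i(T)| = 1.5250, 0.4681, 0.0718, 0.0189, 0.0000.
spectral radius ρ = 1.5250; 1.5250 > 1, so it fails to converge.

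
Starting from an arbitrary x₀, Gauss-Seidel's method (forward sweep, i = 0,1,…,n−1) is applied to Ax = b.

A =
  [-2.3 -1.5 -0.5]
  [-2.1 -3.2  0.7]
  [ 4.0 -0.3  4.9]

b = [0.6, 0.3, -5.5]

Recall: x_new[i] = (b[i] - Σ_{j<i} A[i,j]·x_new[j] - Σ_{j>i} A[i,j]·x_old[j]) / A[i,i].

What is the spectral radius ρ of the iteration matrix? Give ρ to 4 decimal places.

0.7774

Diagonal D = diag(-2.3, -3.2, 4.9); L, U strict lower/upper.
T_GS = -(D+L)⁻¹U: row 0 first, T[0,2] = -(-0.5)/(-2.3) = -0.2174; later rows by forward substitution.
  T[0,:] = [+0.0000 -0.6522 -0.2174]
  T[1,:] = [+0.0000 +0.4280 +0.3614]
  T[2,:] = [+0.0000 +0.5586 +0.1996]
moduli |λ_i(T)| = 0.7774, 0.1498, 0.0000.
ρ(T) = max|λ| = 0.7774; 0.7774 < 1 ⇒ converges.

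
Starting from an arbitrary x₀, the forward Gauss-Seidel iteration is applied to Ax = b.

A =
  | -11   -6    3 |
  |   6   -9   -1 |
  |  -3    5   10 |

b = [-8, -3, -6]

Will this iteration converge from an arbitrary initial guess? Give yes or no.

yes

Write A = D+L+U with D = diag(-11, -9, 10).
Gauss-Seidel: T = -(D+L)⁻¹U, row 0 first, T[0,2] = -(3)/(-11) = +0.2727; later rows by forward substitution.
  T[0,:] = [+0.0000, -0.5455, +0.2727]
  T[1,:] = [+0.0000, -0.3636, +0.0707]
  T[2,:] = [+0.0000, +0.0182, +0.0465]
|roots of det(T-λI)|: 0.3667, 0.0496, 0.0000.
spectral radius ρ = 0.3667; 0.3667 < 1: convergent.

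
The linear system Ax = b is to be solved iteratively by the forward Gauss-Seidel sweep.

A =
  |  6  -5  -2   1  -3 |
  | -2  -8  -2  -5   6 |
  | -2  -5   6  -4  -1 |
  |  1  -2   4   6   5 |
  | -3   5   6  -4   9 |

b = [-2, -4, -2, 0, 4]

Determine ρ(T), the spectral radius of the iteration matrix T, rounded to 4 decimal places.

1.5588

Split A = D + L + U, D = diag(6, -8, 6, 6, 9).
GS T = -(D+L)⁻¹U: row 0 first, T[0,3] = -(1)/(6) = -0.1667; later rows by forward substitution.
  T[0,:] = [+0.0000, +0.8333, +0.3333, -0.1667, +0.5000]
  T[1,:] = [+0.0000, -0.2083, -0.3333, -0.5833, +0.6250]
  T[2,:] = [+0.0000, +0.1042, -0.1667, +0.1250, +0.8542]
  T[3,:] = [+0.0000, -0.2778, -0.0556, -0.2500, -1.2778]
  T[4,:] = [+0.0000, +0.2006, +0.3827, +0.0741, -1.3179]
moduli |λ_i(T)| = 1.5588, 0.5308, 0.3014, 0.1547, 0.0000.
ρ = 1.5588; 1.5588 > 1: divergent.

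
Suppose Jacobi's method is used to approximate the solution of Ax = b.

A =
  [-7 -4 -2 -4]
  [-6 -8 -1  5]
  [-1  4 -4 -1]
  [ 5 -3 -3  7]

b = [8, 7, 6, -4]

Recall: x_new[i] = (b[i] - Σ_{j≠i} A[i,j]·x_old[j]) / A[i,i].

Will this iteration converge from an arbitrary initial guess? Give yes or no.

A = D + L + U where D = diag(-7, -8, -4, 7).
T_J = -D⁻¹(L+U): T[3,2] = -(-3)/(7) = +0.4286; T[3,3] = 0.
  T[0,:] = [+0.0000 -0.5714 -0.2857 -0.5714]
  T[1,:] = [-0.7500 +0.0000 -0.1250 +0.6250]
  T[2,:] = [-0.2500 +1.0000 +0.0000 -0.2500]
  T[3,:] = [-0.7143 +0.4286 +0.4286 +0.0000]
|λ(T)| sorted: 1.3592, 0.6822, 0.6645, 0.6645.
spectral radius ρ = 1.3592; 1.3592 > 1: divergent.

no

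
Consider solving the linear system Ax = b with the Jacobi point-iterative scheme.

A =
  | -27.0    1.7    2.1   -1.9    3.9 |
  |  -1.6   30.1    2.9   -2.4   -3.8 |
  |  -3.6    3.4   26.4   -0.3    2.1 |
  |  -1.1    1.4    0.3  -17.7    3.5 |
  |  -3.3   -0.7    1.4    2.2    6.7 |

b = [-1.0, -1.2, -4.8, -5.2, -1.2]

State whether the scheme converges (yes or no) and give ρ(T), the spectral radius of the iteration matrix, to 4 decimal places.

yes, ρ = 0.3058

Let D = diag(-27, 30.1, 26.4, -17.7, 6.7); L, U the strict triangles.
Jacobi T = -D⁻¹(L+U): T[1,3] = -(-2.4)/(30.1) = +0.0797; T[1,1] = 0.
  T[0,:] = [+0.0000, +0.0630, +0.0778, -0.0704, +0.1444]
  T[1,:] = [+0.0532, +0.0000, -0.0963, +0.0797, +0.1262]
  T[2,:] = [+0.1364, -0.1288, +0.0000, +0.0114, -0.0795]
  T[3,:] = [-0.0621, +0.0791, +0.0169, +0.0000, +0.1977]
  T[4,:] = [+0.4925, +0.1045, -0.2090, -0.3284, +0.0000]
moduli |λ_i(T)| = 0.3058, 0.1794, 0.1794, 0.0627, 0.0627.
ρ(T) = max|λ| = 0.3058; 0.3058 < 1 ⇒ converges.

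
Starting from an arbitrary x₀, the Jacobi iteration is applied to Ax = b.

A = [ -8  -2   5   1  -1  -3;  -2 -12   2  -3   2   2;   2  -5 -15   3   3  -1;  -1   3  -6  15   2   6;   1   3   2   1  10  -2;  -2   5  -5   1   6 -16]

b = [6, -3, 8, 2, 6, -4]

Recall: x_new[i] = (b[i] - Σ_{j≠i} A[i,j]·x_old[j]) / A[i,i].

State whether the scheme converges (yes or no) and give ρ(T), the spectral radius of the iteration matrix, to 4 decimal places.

Diagonal D = diag(-8, -12, -15, 15, 10, -16); L, U strict lower/upper.
Jacobi: T = -D⁻¹(L+U), T[2,3] = -(3)/(-15) = +0.2000; T[2,2] = 0.
  T[0,:] = [+0.0000, -0.2500, +0.6250, +0.1250, -0.1250, -0.3750]
  T[1,:] = [-0.1667, +0.0000, +0.1667, -0.2500, +0.1667, +0.1667]
  T[2,:] = [+0.1333, -0.3333, +0.0000, +0.2000, +0.2000, -0.0667]
  T[3,:] = [+0.0667, -0.2000, +0.4000, +0.0000, -0.1333, -0.4000]
  T[4,:] = [-0.1000, -0.3000, -0.2000, -0.1000, +0.0000, +0.2000]
  T[5,:] = [-0.1250, +0.3125, -0.3125, +0.0625, +0.3750, +0.0000]
|roots of det(T-λI)|: 0.8359, 0.3862, 0.3862, 0.3544, 0.3544, 0.1475.
ρ(T) = max|λ| = 0.8359; 0.8359 < 1 ⇒ converges.

yes, ρ = 0.8359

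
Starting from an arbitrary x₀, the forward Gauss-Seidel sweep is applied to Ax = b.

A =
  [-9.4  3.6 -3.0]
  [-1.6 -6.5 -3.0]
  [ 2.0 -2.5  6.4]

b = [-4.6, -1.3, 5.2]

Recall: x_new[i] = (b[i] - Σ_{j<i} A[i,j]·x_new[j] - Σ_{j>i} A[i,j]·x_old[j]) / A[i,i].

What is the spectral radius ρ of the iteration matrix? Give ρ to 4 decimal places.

0.3179

Let D = diag(-9.4, -6.5, 6.4); L, U the strict triangles.
GS T = -(D+L)⁻¹U: row 0 first, T[0,2] = -(-3)/(-9.4) = -0.3191; later rows by forward substitution.
  T[0,:] = [+0.0000 +0.3830 -0.3191]
  T[1,:] = [+0.0000 -0.0943 -0.3830]
  T[2,:] = [+0.0000 -0.1565 -0.0499]
|roots of det(T-λI)|: 0.3179, 0.1738, 0.0000.
ρ = 0.3179; 0.3179 < 1 ⇒ converges.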